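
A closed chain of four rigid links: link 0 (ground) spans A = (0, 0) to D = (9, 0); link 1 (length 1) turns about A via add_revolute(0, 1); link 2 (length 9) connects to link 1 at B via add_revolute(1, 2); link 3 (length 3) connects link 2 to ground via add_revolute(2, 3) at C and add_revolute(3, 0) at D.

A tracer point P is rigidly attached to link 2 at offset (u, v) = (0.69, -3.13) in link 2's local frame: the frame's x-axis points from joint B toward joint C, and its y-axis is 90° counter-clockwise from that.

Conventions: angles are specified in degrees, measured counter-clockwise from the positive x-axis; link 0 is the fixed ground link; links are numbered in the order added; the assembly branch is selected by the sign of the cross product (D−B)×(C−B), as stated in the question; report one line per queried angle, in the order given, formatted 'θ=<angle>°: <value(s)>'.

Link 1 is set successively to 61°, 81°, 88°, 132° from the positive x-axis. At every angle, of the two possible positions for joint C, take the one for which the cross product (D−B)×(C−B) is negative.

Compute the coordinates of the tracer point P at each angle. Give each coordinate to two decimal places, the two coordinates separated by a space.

A=(0,0), D=(9.00,0)
θ=61°: B = A + 1.00·(cos61°, sin61°) = (0.4848, 0.8746)
θ=61°: |BD| = 8.5600
θ=61°: circle(B,9.00) ∩ circle(D,3.00): a=8.4856, h=2.9991
θ=61°:   candidates: C₊=(9.2324,2.9910) cross=25.672; C₋=(8.6196,-2.9758) cross=-25.672
θ=61°:   branch - wants cross < 0 → take C=(8.6196,-2.9758) (cross=-25.672)
θ=61°: ex = (C−B)/|BC| = (0.9039,-0.4278); ey = (0.4278,0.9039)
θ=61°: P = B + 0.69·ex + -3.13·ey = (-0.2306,-2.2497)
θ=81°: B = A + 1.00·(cos81°, sin81°) = (0.1564, 0.9877)
θ=81°: |BD| = 8.8985
θ=81°: circle(B,9.00) ∩ circle(D,3.00): a=8.4949, h=2.9727
θ=81°:   candidates: C₊=(8.9288,2.9992) cross=26.453; C₋=(8.2689,-2.9095) cross=-26.453
θ=81°:   branch - wants cross < 0 → take C=(8.2689,-2.9095) (cross=-26.453)
θ=81°: ex = (C−B)/|BC| = (0.9014,-0.4330); ey = (0.4330,0.9014)
θ=81°: P = B + 0.69·ex + -3.13·ey = (-0.5770,-2.1324)
θ=88°: B = A + 1.00·(cos88°, sin88°) = (0.0349, 0.9994)
θ=88°: |BD| = 9.0206
θ=88°: circle(B,9.00) ∩ circle(D,3.00): a=8.5012, h=2.9547
θ=88°:   candidates: C₊=(8.8111,2.9940) cross=26.653; C₋=(8.1564,-2.8789) cross=-26.653
θ=88°:   branch - wants cross < 0 → take C=(8.1564,-2.8789) (cross=-26.653)
θ=88°: ex = (C−B)/|BC| = (0.9024,-0.4309); ey = (0.4309,0.9024)
θ=88°: P = B + 0.69·ex + -3.13·ey = (-0.6913,-2.1224)
θ=132°: B = A + 1.00·(cos132°, sin132°) = (-0.6691, 0.7431)
θ=132°: |BD| = 9.6976
θ=132°: circle(B,9.00) ∩ circle(D,3.00): a=8.5611, h=2.7764
θ=132°:   candidates: C₊=(8.0795,2.8553) cross=26.924; C₋=(7.6540,-2.6811) cross=-26.924
θ=132°:   branch - wants cross < 0 → take C=(7.6540,-2.6811) (cross=-26.924)
θ=132°: ex = (C−B)/|BC| = (0.9248,-0.3805); ey = (0.3805,0.9248)
θ=132°: P = B + 0.69·ex + -3.13·ey = (-1.2219,-2.4140)

θ=61°: -0.23 -2.25
θ=81°: -0.58 -2.13
θ=88°: -0.69 -2.12
θ=132°: -1.22 -2.41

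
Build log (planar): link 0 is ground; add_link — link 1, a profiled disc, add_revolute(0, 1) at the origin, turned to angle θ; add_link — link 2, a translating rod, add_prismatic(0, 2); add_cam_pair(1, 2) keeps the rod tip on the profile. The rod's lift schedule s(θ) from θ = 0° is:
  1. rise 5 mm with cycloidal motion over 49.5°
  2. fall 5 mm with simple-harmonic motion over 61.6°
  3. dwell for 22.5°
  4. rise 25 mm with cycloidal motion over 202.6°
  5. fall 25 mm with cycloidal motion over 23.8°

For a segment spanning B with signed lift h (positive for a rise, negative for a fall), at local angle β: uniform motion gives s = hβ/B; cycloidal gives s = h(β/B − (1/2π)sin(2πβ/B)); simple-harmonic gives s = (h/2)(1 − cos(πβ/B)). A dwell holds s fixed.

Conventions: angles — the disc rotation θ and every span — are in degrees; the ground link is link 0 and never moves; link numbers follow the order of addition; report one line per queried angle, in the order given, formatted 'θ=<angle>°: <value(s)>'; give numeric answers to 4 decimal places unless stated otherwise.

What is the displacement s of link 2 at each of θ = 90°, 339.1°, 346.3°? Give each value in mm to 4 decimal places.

seg 1 [0°–49.5°] cycloidal, h=5: full span → s += 5 → s = 5.0000
seg 2 [49.5°–111.1°] simple-harmonic, h=-5: θ=90° here. β=40.5, B=61.6. -5/2·(1 − cos(π·0.6575)) = -3.6869 → s = 1.3131
seg 2 [49.5°–111.1°] simple-harmonic, h=-5: full span → s += -5 → s = 0.0000
seg 3 [111.1°–133.6°] dwell: s stays 0.0000
seg 4 [133.6°–336.2°] cycloidal, h=25: full span → s += 25 → s = 25.0000
seg 5 [336.2°–360°] cycloidal, h=-25: θ=339.1° here. β=2.9, B=23.8. -25·(0.1218 − sin(2π·0.1218)/(2π)) = -0.2890 → s = 24.7110
seg 5 [336.2°–360°] cycloidal, h=-25: θ=346.3° here. β=10.1, B=23.8. -25·(0.4244 − sin(2π·0.4244)/(2π)) = -8.7888 → s = 16.2112

θ=90°: 1.3131
θ=339.1°: 24.7110
θ=346.3°: 16.2112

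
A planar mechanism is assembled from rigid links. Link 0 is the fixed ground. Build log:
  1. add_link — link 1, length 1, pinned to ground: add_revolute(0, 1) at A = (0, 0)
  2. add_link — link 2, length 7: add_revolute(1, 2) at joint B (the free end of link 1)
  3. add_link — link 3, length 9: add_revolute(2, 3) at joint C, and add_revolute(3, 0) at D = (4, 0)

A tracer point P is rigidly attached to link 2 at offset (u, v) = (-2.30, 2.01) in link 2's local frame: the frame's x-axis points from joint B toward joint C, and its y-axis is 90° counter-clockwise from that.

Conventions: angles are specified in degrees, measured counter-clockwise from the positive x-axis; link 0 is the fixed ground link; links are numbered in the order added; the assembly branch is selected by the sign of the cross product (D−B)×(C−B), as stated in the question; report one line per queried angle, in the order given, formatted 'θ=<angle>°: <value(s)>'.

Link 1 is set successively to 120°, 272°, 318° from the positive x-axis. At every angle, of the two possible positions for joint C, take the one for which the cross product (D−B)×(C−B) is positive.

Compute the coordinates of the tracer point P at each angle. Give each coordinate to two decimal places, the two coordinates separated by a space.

A=(0,0), D=(4.00,0)
θ=120°: B = A + 1.00·(cos120°, sin120°) = (-0.5000, 0.8660)
θ=120°: |BD| = 4.5826
θ=120°: circle(B,7.00) ∩ circle(D,9.00): a=-1.2002, h=6.8963
θ=120°:   candidates: C₊=(-0.3753,7.8649) cross=31.603; C₋=(-2.9819,-5.6792) cross=-31.603
θ=120°:   branch + wants cross > 0 → take C=(-0.3753,7.8649) (cross=31.603)
θ=120°: ex = (C−B)/|BC| = (0.0178,0.9998); ey = (-0.9998,0.0178)
θ=120°: P = B + -2.30·ex + 2.01·ey = (-2.5507,-1.3978)
θ=272°: B = A + 1.00·(cos272°, sin272°) = (0.0349, -0.9994)
θ=272°: |BD| = 4.0891
θ=272°: circle(B,7.00) ∩ circle(D,9.00): a=-1.8683, h=6.7461
θ=272°:   candidates: C₊=(-3.4255,5.0855) cross=27.585; C₋=(-0.1280,-7.9975) cross=-27.585
θ=272°:   branch + wants cross > 0 → take C=(-3.4255,5.0855) (cross=27.585)
θ=272°: ex = (C−B)/|BC| = (-0.4943,0.8693); ey = (-0.8693,-0.4943)
θ=272°: P = B + -2.30·ex + 2.01·ey = (-0.5753,-3.9923)
θ=318°: B = A + 1.00·(cos318°, sin318°) = (0.7431, -0.6691)
θ=318°: |BD| = 3.3249
θ=318°: circle(B,7.00) ∩ circle(D,9.00): a=-3.1498, h=6.2513
θ=318°:   candidates: C₊=(-3.6002,4.8204) cross=20.785; C₋=(-1.0841,-7.4264) cross=-20.785
θ=318°:   branch + wants cross > 0 → take C=(-3.6002,4.8204) (cross=20.785)
θ=318°: ex = (C−B)/|BC| = (-0.6205,0.7842); ey = (-0.7842,-0.6205)
θ=318°: P = B + -2.30·ex + 2.01·ey = (0.5940,-3.7200)

θ=120°: -2.55 -1.40
θ=272°: -0.58 -3.99
θ=318°: 0.59 -3.72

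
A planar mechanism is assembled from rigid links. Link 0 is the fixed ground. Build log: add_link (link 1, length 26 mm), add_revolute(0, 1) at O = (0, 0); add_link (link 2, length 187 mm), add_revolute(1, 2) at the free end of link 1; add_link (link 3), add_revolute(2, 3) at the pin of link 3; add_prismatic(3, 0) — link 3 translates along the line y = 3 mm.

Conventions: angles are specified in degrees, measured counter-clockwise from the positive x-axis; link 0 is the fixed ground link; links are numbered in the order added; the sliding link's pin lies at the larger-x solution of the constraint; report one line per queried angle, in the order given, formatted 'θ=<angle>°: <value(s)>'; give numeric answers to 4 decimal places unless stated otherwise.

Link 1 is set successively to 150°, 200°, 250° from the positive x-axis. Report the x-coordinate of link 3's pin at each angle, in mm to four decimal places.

geometry: r = 26 mm, L = 187 mm, e = 3 mm
θ=150°: crank pin P = (r cos θ, r sin θ) = (-22.516660, 13.000000)
θ=150°: h = r sin θ − e = 13.000000 − 3 = 10.000000
θ=150°: x = r cos θ + √(L² − h²) = -22.516660 + 186.732429 = 164.215768
θ=200°: crank pin P = (r cos θ, r sin θ) = (-24.432008, -8.892524)
θ=200°: h = r sin θ − e = -8.892524 − 3 = -11.892524
θ=200°: x = r cos θ + √(L² − h²) = -24.432008 + 186.621456 = 162.189448
θ=250°: crank pin P = (r cos θ, r sin θ) = (-8.892524, -24.432008)
θ=250°: h = r sin θ − e = -24.432008 − 3 = -27.432008
θ=250°: x = r cos θ + √(L² − h²) = -8.892524 + 184.976985 = 176.084461

θ=150°: 164.2158
θ=200°: 162.1894
θ=250°: 176.0845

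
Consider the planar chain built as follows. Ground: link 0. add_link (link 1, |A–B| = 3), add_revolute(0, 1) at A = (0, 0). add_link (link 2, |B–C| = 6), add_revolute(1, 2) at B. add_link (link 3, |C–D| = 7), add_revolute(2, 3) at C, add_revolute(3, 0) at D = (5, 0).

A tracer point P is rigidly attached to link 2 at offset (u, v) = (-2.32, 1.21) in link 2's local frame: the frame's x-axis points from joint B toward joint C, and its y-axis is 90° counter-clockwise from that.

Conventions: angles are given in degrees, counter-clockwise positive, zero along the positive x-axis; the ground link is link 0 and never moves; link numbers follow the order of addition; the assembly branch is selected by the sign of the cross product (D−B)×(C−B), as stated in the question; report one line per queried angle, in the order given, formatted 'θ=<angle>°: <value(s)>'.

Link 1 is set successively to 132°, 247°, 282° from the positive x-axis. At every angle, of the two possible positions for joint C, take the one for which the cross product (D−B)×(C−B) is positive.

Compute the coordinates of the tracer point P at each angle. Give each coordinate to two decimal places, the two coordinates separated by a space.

A=(0,0), D=(5.00,0)
θ=132°: B = A + 3.00·(cos132°, sin132°) = (-2.0074, 2.2294)
θ=132°: |BD| = 7.3535
θ=132°: circle(B,6.00) ∩ circle(D,7.00): a=2.7928, h=5.3104
θ=132°:   candidates: C₊=(2.2640,6.4432) cross=39.050; C₋=(-0.9560,-3.6777) cross=-39.050
θ=132°:   branch + wants cross > 0 → take C=(2.2640,6.4432) (cross=39.050)
θ=132°: ex = (C−B)/|BC| = (0.7119,0.7023); ey = (-0.7023,0.7119)
θ=132°: P = B + -2.32·ex + 1.21·ey = (-4.5088,1.4615)
θ=247°: B = A + 3.00·(cos247°, sin247°) = (-1.1722, -2.7615)
θ=247°: |BD| = 6.7618
θ=247°: circle(B,6.00) ∩ circle(D,7.00): a=2.4196, h=5.4905
θ=247°:   candidates: C₊=(-1.2059,3.2384) cross=37.126; C₋=(3.2788,-6.7851) cross=-37.126
θ=247°:   branch + wants cross > 0 → take C=(-1.2059,3.2384) (cross=37.126)
θ=247°: ex = (C−B)/|BC| = (-0.0056,1.0000); ey = (-1.0000,-0.0056)
θ=247°: P = B + -2.32·ex + 1.21·ey = (-2.3692,-5.0883)
θ=282°: B = A + 3.00·(cos282°, sin282°) = (0.6237, -2.9344)
θ=282°: |BD| = 5.2690
θ=282°: circle(B,6.00) ∩ circle(D,7.00): a=1.4009, h=5.8342
θ=282°:   candidates: C₊=(-1.4619,2.6914) cross=30.740; C₋=(5.0364,-6.9999) cross=-30.740
θ=282°:   branch + wants cross > 0 → take C=(-1.4619,2.6914) (cross=30.740)
θ=282°: ex = (C−B)/|BC| = (-0.3476,0.9376); ey = (-0.9376,-0.3476)
θ=282°: P = B + -2.32·ex + 1.21·ey = (0.2956,-5.5304)

θ=132°: -4.51 1.46
θ=247°: -2.37 -5.09
θ=282°: 0.30 -5.53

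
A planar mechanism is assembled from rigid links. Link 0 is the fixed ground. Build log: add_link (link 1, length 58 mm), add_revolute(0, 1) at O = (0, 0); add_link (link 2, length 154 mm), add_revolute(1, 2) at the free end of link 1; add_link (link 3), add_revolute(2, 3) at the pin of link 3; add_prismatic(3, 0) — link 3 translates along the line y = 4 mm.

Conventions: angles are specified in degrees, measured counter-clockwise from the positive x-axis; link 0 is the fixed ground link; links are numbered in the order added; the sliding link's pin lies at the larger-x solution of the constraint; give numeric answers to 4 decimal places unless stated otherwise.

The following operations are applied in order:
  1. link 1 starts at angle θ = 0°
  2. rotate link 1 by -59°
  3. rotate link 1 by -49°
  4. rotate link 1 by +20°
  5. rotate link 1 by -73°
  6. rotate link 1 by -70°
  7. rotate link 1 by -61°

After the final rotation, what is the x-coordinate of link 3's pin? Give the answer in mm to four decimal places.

geometry: r = 58 mm, L = 154 mm, e = 4 mm; θ starts at 0°
rotate link 1 by -59°: θ ← 0° -59° = -59°
rotate link 1 by -49°: θ ← -59° -49° = -108°
rotate link 1 by +20°: θ ← -108° +20° = -88°
rotate link 1 by -73°: θ ← -88° -73° = -161°
rotate link 1 by -70°: θ ← -161° -70° = -231°
rotate link 1 by -61°: θ ← -231° -61° = -292°
crank pin P = (r cos θ, r sin θ) = (21.727182, 53.776664)
h = r sin θ − e = 53.776664 − 4 = 49.776664
x = r cos θ + √(L² − h²) = 21.727182 + 145.733605 = 167.460788

167.4608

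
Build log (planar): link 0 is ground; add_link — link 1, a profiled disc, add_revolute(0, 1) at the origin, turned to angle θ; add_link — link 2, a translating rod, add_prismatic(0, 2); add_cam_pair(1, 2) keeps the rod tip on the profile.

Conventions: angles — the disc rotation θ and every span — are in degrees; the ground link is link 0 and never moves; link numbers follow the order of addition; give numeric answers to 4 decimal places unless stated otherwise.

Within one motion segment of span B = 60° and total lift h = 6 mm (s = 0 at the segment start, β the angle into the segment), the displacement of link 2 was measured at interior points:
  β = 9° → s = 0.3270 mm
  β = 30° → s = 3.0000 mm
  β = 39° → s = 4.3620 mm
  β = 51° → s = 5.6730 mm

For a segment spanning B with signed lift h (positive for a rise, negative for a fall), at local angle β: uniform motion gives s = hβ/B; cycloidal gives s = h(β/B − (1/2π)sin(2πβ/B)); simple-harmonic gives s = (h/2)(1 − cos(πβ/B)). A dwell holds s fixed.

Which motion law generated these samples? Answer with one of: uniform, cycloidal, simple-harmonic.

candidates at β/B = r: uniform s = h·r (linear in β); cycloidal s = h·(r − sin(2πr)/(2π)); simple-harmonic s = (h/2)(1 − cos(πr))
β=9°: printed 0.3270 | uniform 0.9000, cycloidal 0.1274, simple-harmonic 0.3270
β=30°: printed 3.0000 | uniform 3.0000, cycloidal 3.0000, simple-harmonic 3.0000
β=39°: printed 4.3620 | uniform 3.9000, cycloidal 4.6726, simple-harmonic 4.3620
β=51°: printed 5.6730 | uniform 5.1000, cycloidal 5.8726, simple-harmonic 5.6730
only one law matches every sample → simple-harmonic

simple-harmonic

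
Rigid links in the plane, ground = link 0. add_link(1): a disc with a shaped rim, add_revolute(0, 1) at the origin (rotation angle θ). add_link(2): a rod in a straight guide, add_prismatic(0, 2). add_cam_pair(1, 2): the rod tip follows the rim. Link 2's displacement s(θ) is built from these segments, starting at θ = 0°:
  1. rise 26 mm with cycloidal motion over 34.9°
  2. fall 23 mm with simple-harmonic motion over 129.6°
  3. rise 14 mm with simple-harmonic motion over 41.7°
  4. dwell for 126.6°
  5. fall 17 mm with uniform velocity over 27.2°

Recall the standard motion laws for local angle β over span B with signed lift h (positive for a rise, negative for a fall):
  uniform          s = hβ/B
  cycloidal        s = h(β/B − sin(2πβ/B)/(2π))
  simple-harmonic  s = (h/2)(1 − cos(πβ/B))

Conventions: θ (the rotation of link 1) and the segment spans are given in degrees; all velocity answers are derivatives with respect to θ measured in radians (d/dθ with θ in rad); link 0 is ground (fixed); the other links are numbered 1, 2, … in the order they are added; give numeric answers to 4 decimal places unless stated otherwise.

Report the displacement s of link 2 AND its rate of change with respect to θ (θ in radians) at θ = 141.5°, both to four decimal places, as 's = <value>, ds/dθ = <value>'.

segment 1 (0° to 34.9°, cycloidal, h = 26) is passed completely: s = 0.0000 + (26) = 26.0000
θ = 141.5° falls in segment 2 (34.9° to 164.5°, simple-harmonic, h = -23): β = 141.5 − 34.9 = 106.6°, B = 129.6°; Δs = -23/2·(1 − cos(π·0.8225)) = -21.2585; s = 26.0000 − 21.2585 = 4.7415
velocity in seg [34.9°–164.5°] (simple-harmonic), θ in radians: β = 106.6° = 1.8605 rad, B = 129.6° = 2.2619 rad; ds/dθ = (πh/(2B)) sin(πβ/B) = (π·(-23)/(2·2.2619)) sin(π·0.8225) = -8.450850 mm/rad

s = 4.7415, ds/dθ = -8.4509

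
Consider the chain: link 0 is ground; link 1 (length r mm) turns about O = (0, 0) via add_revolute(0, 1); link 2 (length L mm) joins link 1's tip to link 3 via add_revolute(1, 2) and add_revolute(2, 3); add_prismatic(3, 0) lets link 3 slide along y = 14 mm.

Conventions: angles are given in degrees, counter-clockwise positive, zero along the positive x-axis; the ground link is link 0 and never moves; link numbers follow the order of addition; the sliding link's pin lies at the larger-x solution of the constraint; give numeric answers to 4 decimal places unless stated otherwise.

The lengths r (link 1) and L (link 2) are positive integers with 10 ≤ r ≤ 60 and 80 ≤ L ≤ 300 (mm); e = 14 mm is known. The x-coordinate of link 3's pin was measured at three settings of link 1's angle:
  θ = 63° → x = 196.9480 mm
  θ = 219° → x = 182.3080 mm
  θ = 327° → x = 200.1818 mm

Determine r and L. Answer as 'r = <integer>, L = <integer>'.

constraint per measurement: (x − r cos θ)² + (r sin θ − e)² = L²
subtracting the θ₁ and θ₂ equations cancels the r² and L² terms:
r = (x₁² − x₂²) / (2[(x₁cos θ₁ + e sin θ₁) − (x₂cos θ₂ + e sin θ₂)]) = 11.0000 → r = 11
L² = (x₁ − r cos θ₁)² + (r sin θ₁ − e)² = 36864.0092 → L = 192.0000 → L = 192
check at θ₃=327°: x = 200.1818 (printed 200.1818) ✓

r = 11, L = 192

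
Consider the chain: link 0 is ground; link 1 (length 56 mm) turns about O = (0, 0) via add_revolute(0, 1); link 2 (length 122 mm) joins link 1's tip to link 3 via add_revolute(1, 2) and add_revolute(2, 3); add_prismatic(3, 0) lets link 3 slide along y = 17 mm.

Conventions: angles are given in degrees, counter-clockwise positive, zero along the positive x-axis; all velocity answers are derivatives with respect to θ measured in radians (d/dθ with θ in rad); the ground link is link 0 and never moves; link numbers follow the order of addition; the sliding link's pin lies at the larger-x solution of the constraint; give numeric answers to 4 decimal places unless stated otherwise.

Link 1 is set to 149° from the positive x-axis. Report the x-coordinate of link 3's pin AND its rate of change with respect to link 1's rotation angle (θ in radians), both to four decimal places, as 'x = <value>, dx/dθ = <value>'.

geometry: r = 56 mm, L = 122 mm, e = 17 mm
crank pin P = (r cos θ, r sin θ) = (-48.001369, 28.842132)
h = r sin θ − e = 28.842132 − 17 = 11.842132
x = r cos θ + √(L² − h²) = -48.001369 + 121.423902 = 73.422533
dx/dθ = −r sin θ − h·r cos θ/√(L² − h²) (θ in radians; h = 11.842132) = -24.160693

x = 73.4225, dx/dθ = -24.1607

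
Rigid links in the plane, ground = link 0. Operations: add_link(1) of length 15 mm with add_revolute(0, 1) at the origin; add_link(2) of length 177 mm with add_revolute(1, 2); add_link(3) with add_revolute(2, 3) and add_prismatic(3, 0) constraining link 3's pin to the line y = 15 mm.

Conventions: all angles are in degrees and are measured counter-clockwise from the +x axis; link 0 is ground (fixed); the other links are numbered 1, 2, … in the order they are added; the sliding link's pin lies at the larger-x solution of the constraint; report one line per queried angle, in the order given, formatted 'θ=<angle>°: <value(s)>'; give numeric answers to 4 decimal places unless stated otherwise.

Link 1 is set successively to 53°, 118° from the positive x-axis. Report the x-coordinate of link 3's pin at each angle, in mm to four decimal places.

geometry: r = 15 mm, L = 177 mm, e = 15 mm
θ=53°: crank pin P = (r cos θ, r sin θ) = (9.027225, 11.979533)
θ=53°: h = r sin θ − e = 11.979533 − 15 = -3.020467
θ=53°: x = r cos θ + √(L² − h²) = 9.027225 + 176.974226 = 186.001452
θ=118°: crank pin P = (r cos θ, r sin θ) = (-7.042073, 13.244214)
θ=118°: h = r sin θ − e = 13.244214 − 15 = -1.755786
θ=118°: x = r cos θ + √(L² − h²) = -7.042073 + 176.991291 = 169.949218

θ=53°: 186.0015
θ=118°: 169.9492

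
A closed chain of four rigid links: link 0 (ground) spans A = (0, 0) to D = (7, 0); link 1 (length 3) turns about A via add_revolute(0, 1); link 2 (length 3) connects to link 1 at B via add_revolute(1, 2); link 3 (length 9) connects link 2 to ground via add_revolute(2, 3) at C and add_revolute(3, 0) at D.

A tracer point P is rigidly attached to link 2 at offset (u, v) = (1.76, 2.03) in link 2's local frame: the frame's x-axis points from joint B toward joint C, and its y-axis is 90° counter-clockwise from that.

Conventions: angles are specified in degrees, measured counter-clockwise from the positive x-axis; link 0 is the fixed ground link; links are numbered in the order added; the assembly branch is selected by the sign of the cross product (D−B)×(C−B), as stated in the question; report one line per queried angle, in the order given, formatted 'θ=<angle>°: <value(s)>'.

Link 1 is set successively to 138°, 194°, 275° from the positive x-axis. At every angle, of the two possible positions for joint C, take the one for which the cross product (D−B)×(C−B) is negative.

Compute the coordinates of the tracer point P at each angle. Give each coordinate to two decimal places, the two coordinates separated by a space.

A=(0,0), D=(7.00,0)
θ=138°: B = A + 3.00·(cos138°, sin138°) = (-2.2294, 2.0074)
θ=138°: |BD| = 9.4452
θ=138°: circle(B,3.00) ∩ circle(D,9.00): a=0.9112, h=2.8583
θ=138°:   candidates: C₊=(-0.7316,4.6067) cross=26.997; C₋=(-1.9466,-0.9792) cross=-26.997
θ=138°:   branch - wants cross < 0 → take C=(-1.9466,-0.9792) (cross=-26.997)
θ=138°: ex = (C−B)/|BC| = (0.0943,-0.9955); ey = (0.9955,0.0943)
θ=138°: P = B + 1.76·ex + 2.03·ey = (-0.0425,0.4466)
θ=194°: B = A + 3.00·(cos194°, sin194°) = (-2.9109, -0.7258)
θ=194°: |BD| = 9.9374
θ=194°: circle(B,3.00) ∩ circle(D,9.00): a=1.3460, h=2.6811
θ=194°:   candidates: C₊=(-1.7642,2.0465) cross=26.643; C₋=(-1.3726,-3.3014) cross=-26.643
θ=194°:   branch - wants cross < 0 → take C=(-1.3726,-3.3014) (cross=-26.643)
θ=194°: ex = (C−B)/|BC| = (0.5128,-0.8585); ey = (0.8585,0.5128)
θ=194°: P = B + 1.76·ex + 2.03·ey = (-0.2656,-1.1959)
θ=275°: B = A + 3.00·(cos275°, sin275°) = (0.2615, -2.9886)
θ=275°: |BD| = 7.3715
θ=275°: circle(B,3.00) ∩ circle(D,9.00): a=-1.1979, h=2.7505
θ=275°:   candidates: C₊=(-1.9487,-0.9600) cross=20.275; C₋=(0.2815,-5.9885) cross=-20.275
θ=275°:   branch - wants cross < 0 → take C=(0.2815,-5.9885) (cross=-20.275)
θ=275°: ex = (C−B)/|BC| = (0.0067,-1.0000); ey = (1.0000,0.0067)
θ=275°: P = B + 1.76·ex + 2.03·ey = (2.3032,-4.7350)

θ=138°: -0.04 0.45
θ=194°: -0.27 -1.20
θ=275°: 2.30 -4.73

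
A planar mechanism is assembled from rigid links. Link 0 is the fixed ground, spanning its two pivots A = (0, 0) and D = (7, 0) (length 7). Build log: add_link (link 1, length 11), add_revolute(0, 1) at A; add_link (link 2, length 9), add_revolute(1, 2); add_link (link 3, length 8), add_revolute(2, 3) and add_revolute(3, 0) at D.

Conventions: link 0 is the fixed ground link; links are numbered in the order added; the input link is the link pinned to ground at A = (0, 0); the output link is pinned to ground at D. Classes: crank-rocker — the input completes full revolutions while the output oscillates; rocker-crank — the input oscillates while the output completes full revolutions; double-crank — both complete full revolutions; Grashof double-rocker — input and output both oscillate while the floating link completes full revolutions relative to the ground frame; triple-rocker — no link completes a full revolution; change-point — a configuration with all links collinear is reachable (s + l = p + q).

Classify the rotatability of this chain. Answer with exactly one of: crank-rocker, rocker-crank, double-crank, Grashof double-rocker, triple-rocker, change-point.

lengths: ground=7, input=11, coupler=9, output=8
sorted: s=7 (shortest), l=11 (longest), p+q=17
s + l = 18 vs p + q = 17
s + l > p + q → non-Grashof → no link fully rotates → triple-rocker

triple-rocker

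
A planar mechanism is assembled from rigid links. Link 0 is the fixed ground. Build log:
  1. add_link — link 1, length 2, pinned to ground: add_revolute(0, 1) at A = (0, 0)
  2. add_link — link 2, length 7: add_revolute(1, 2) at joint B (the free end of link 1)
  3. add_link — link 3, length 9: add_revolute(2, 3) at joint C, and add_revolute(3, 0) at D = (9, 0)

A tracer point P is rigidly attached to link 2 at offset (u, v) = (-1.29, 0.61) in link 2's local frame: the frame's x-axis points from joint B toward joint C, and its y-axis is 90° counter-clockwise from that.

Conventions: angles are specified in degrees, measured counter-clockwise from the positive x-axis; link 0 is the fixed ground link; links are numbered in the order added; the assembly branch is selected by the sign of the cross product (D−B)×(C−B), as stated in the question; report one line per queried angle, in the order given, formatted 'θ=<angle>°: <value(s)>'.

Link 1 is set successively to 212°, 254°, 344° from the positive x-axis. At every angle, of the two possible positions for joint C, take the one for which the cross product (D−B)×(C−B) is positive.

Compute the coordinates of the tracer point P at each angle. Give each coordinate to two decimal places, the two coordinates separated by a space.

A=(0,0), D=(9.00,0)
θ=212°: B = A + 2.00·(cos212°, sin212°) = (-1.6961, -1.0598)
θ=212°: |BD| = 10.7485
θ=212°: circle(B,7.00) ∩ circle(D,9.00): a=3.8857, h=5.8225
θ=212°:   candidates: C₊=(1.5965,5.1174) cross=62.583; C₋=(2.7447,-6.4708) cross=-62.583
θ=212°:   branch + wants cross > 0 → take C=(1.5965,5.1174) (cross=62.583)
θ=212°: ex = (C−B)/|BC| = (0.4704,0.8825); ey = (-0.8825,0.4704)
θ=212°: P = B + -1.29·ex + 0.61·ey = (-2.8412,-1.9113)
θ=254°: B = A + 2.00·(cos254°, sin254°) = (-0.5513, -1.9225)
θ=254°: |BD| = 9.7428
θ=254°: circle(B,7.00) ∩ circle(D,9.00): a=3.2292, h=6.2107
θ=254°:   candidates: C₊=(1.3889,4.8032) cross=60.510; C₋=(3.8400,-7.3739) cross=-60.510
θ=254°:   branch + wants cross > 0 → take C=(1.3889,4.8032) (cross=60.510)
θ=254°: ex = (C−B)/|BC| = (0.2772,0.9608); ey = (-0.9608,0.2772)
θ=254°: P = B + -1.29·ex + 0.61·ey = (-1.4949,-2.9929)
θ=344°: B = A + 2.00·(cos344°, sin344°) = (1.9225, -0.5513)
θ=344°: |BD| = 7.0989
θ=344°: circle(B,7.00) ∩ circle(D,9.00): a=1.2956, h=6.8791
θ=344°:   candidates: C₊=(2.6800,6.4076) cross=48.834; C₋=(3.7484,-7.3089) cross=-48.834
θ=344°:   branch + wants cross > 0 → take C=(2.6800,6.4076) (cross=48.834)
θ=344°: ex = (C−B)/|BC| = (0.1082,0.9941); ey = (-0.9941,0.1082)
θ=344°: P = B + -1.29·ex + 0.61·ey = (1.1765,-1.7677)

θ=212°: -2.84 -1.91
θ=254°: -1.49 -2.99
θ=344°: 1.18 -1.77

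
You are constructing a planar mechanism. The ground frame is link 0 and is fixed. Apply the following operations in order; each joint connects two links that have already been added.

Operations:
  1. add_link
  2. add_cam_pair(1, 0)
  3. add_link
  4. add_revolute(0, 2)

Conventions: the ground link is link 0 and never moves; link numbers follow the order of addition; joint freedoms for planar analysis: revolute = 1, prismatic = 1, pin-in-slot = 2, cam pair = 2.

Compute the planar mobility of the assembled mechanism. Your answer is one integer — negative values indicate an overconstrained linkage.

(L,J1,J2)=(1,0,0); link0 fixed
link1: (2,0,0)
C 1-0 [J2]: (2,0,1)
link2: (3,0,1)
R 0-2 [J1]: (3,1,1)
Grübler: 3·2 − 2·1 − 1 = 3

M = 3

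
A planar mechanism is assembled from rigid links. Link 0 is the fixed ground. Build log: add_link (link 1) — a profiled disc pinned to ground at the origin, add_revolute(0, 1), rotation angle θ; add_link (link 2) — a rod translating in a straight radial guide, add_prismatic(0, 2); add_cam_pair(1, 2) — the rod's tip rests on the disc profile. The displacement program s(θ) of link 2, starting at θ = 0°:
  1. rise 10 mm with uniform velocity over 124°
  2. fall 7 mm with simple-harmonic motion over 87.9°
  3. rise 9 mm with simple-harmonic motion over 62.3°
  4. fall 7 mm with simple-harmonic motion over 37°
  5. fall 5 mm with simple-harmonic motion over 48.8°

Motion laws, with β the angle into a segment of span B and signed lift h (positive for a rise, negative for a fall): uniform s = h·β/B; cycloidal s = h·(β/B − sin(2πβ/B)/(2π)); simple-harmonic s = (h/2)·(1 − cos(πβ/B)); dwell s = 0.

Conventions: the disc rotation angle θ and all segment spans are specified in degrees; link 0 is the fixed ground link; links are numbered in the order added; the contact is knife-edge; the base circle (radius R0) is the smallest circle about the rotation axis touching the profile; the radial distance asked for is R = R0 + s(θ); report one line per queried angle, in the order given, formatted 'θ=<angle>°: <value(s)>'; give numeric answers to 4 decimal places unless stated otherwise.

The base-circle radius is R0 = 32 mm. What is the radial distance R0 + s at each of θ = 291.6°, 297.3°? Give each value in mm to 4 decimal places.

seg 1 [0°–124°] uniform, h=10: full span → s += 10 → s = 10.0000
seg 2 [124°–211.9°] simple-harmonic, h=-7: full span → s += -7 → s = 3.0000
seg 3 [211.9°–274.2°] simple-harmonic, h=9: full span → s += 9 → s = 12.0000
seg 4 [274.2°–311.2°] simple-harmonic, h=-7: θ=291.6° here. β=17.4, B=37. -7/2·(1 − cos(π·0.4703)) = -3.1736 → s = 8.8264
seg 4 [274.2°–311.2°] simple-harmonic, h=-7: θ=297.3° here. β=23.1, B=37. -7/2·(1 − cos(π·0.6243)) = -4.8325 → s = 7.1675
θ=291.6°: R = R0 + s = 32 + 8.8264 = 40.8264
θ=297.3°: R = R0 + s = 32 + 7.1675 = 39.1675

θ=291.6°: 40.8264
θ=297.3°: 39.1675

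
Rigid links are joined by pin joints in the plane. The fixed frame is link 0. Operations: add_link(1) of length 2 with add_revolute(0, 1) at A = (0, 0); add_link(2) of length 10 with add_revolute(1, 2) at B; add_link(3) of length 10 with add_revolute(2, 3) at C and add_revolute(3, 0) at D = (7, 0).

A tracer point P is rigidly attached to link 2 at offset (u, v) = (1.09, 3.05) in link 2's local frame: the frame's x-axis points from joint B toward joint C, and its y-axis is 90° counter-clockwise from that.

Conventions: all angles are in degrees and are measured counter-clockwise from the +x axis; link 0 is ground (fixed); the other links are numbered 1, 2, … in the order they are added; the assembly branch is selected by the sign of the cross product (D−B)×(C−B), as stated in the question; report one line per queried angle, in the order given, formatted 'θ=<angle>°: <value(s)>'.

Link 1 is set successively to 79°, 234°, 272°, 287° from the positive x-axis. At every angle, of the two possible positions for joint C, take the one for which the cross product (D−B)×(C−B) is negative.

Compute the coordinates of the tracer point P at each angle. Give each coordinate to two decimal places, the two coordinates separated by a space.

A=(0,0), D=(7.00,0)
θ=79°: B = A + 2.00·(cos79°, sin79°) = (0.3816, 1.9633)
θ=79°: |BD| = 6.9034
θ=79°: circle(B,10.00) ∩ circle(D,10.00): a=3.4517, h=9.3854
θ=79°:   candidates: C₊=(6.3599,9.9795) cross=64.791; C₋=(1.0217,-8.0162) cross=-64.791
θ=79°:   branch - wants cross < 0 → take C=(1.0217,-8.0162) (cross=-64.791)
θ=79°: ex = (C−B)/|BC| = (0.0640,-0.9979); ey = (0.9979,0.0640)
θ=79°: P = B + 1.09·ex + 3.05·ey = (3.4951,1.0707)
θ=234°: B = A + 2.00·(cos234°, sin234°) = (-1.1756, -1.6180)
θ=234°: |BD| = 8.3341
θ=234°: circle(B,10.00) ∩ circle(D,10.00): a=4.1671, h=9.0904
θ=234°:   candidates: C₊=(1.1474,8.1084) cross=75.761; C₋=(4.6771,-9.7265) cross=-75.761
θ=234°:   branch - wants cross < 0 → take C=(4.6771,-9.7265) (cross=-75.761)
θ=234°: ex = (C−B)/|BC| = (0.5853,-0.8108); ey = (0.8108,0.5853)
θ=234°: P = B + 1.09·ex + 3.05·ey = (1.9354,-0.7168)
θ=272°: B = A + 2.00·(cos272°, sin272°) = (0.0698, -1.9988)
θ=272°: |BD| = 7.2127
θ=272°: circle(B,10.00) ∩ circle(D,10.00): a=3.6063, h=9.3271
θ=272°:   candidates: C₊=(0.9502,7.9624) cross=67.273; C₋=(6.1196,-9.9612) cross=-67.273
θ=272°:   branch - wants cross < 0 → take C=(6.1196,-9.9612) (cross=-67.273)
θ=272°: ex = (C−B)/|BC| = (0.6050,-0.7962); ey = (0.7962,0.6050)
θ=272°: P = B + 1.09·ex + 3.05·ey = (3.1578,-1.0215)
θ=287°: B = A + 2.00·(cos287°, sin287°) = (0.5847, -1.9126)
θ=287°: |BD| = 6.6943
θ=287°: circle(B,10.00) ∩ circle(D,10.00): a=3.3471, h=9.4232
θ=287°:   candidates: C₊=(1.1001,8.0741) cross=63.082; C₋=(6.4846,-9.9867) cross=-63.082
θ=287°:   branch - wants cross < 0 → take C=(6.4846,-9.9867) (cross=-63.082)
θ=287°: ex = (C−B)/|BC| = (0.5900,-0.8074); ey = (0.8074,0.5900)
θ=287°: P = B + 1.09·ex + 3.05·ey = (3.6904,-0.9932)

θ=79°: 3.50 1.07
θ=234°: 1.94 -0.72
θ=272°: 3.16 -1.02
θ=287°: 3.69 -0.99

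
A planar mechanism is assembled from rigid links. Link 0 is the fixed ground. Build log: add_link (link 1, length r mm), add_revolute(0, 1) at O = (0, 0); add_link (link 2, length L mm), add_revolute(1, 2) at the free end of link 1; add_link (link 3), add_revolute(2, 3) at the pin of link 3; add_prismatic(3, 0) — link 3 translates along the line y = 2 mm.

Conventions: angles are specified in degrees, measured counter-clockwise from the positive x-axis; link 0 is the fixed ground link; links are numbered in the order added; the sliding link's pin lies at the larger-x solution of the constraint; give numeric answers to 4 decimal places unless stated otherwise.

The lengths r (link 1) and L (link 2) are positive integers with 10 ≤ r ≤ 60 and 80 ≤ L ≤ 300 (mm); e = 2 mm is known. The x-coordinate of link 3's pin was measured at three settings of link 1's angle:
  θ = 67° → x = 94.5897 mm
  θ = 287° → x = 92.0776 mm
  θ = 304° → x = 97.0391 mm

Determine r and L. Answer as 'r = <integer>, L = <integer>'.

constraint per measurement: (x − r cos θ)² + (r sin θ − e)² = L²
subtracting the θ₁ and θ₂ equations cancels the r² and L² terms:
r = (x₁² − x₂²) / (2[(x₁cos θ₁ + e sin θ₁) − (x₂cos θ₂ + e sin θ₂)]) = 17.0001 → r = 17
L² = (x₁ − r cos θ₁)² + (r sin θ₁ − e)² = 7921.0062 → L = 89.0000 → L = 89
check at θ₃=304°: x = 97.0391 (printed 97.0391) ✓

r = 17, L = 89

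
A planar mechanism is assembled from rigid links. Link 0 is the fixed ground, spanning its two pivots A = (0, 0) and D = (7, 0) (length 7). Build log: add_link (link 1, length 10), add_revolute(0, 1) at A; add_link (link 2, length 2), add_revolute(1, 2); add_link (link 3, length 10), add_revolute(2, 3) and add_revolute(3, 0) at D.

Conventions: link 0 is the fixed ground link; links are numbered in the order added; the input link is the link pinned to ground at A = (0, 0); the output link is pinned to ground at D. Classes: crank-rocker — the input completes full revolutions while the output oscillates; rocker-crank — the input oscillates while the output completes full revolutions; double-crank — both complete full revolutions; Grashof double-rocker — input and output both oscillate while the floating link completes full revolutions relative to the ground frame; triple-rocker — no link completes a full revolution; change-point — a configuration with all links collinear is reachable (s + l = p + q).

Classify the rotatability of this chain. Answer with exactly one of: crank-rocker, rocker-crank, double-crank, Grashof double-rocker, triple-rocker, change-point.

lengths: ground=7, input=10, coupler=2, output=10
sorted: s=2 (shortest), l=10 (longest), p+q=17
s + l = 12 vs p + q = 17
s + l < p + q (Grashof) with shortest = coupler link → Grashof double-rocker

Grashof double-rocker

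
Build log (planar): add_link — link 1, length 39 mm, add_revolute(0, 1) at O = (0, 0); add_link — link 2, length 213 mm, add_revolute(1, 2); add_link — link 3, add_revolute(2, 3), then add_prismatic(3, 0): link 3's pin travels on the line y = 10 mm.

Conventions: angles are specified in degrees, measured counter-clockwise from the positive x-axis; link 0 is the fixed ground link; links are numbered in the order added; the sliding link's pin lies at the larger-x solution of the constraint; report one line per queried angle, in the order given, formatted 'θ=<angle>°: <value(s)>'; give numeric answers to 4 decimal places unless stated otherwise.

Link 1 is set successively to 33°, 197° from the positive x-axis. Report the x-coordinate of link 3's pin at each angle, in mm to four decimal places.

geometry: r = 39 mm, L = 213 mm, e = 10 mm
θ=33°: crank pin P = (r cos θ, r sin θ) = (32.708152, 21.240922)
θ=33°: h = r sin θ − e = 21.240922 − 10 = 11.240922
θ=33°: x = r cos θ + √(L² − h²) = 32.708152 + 212.703177 = 245.411330
θ=197°: crank pin P = (r cos θ, r sin θ) = (-37.295885, -11.402496)
θ=197°: h = r sin θ − e = -11.402496 − 10 = -21.402496
θ=197°: x = r cos θ + √(L² − h²) = -37.295885 + 211.921998 = 174.626112

θ=33°: 245.4113
θ=197°: 174.6261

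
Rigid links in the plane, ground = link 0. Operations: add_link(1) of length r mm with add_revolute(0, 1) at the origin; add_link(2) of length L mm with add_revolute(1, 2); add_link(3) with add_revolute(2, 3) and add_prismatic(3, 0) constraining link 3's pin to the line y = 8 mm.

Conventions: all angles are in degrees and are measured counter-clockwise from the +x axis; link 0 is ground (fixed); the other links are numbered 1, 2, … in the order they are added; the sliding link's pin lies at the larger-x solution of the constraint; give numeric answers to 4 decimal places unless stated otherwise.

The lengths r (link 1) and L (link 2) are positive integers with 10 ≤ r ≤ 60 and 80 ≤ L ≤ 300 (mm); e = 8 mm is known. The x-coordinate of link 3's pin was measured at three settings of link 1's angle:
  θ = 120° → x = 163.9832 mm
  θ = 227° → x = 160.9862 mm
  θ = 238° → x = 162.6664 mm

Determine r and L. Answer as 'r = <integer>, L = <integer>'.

constraint per measurement: (x − r cos θ)² + (r sin θ − e)² = L²
subtracting the θ₁ and θ₂ equations cancels the r² and L² terms:
r = (x₁² − x₂²) / (2[(x₁cos θ₁ + e sin θ₁) − (x₂cos θ₂ + e sin θ₂)]) = 12.0002 → r = 12
L² = (x₁ − r cos θ₁)² + (r sin θ₁ − e)² = 28900.0114 → L = 170.0000 → L = 170
check at θ₃=238°: x = 162.6664 (printed 162.6664) ✓

r = 12, L = 170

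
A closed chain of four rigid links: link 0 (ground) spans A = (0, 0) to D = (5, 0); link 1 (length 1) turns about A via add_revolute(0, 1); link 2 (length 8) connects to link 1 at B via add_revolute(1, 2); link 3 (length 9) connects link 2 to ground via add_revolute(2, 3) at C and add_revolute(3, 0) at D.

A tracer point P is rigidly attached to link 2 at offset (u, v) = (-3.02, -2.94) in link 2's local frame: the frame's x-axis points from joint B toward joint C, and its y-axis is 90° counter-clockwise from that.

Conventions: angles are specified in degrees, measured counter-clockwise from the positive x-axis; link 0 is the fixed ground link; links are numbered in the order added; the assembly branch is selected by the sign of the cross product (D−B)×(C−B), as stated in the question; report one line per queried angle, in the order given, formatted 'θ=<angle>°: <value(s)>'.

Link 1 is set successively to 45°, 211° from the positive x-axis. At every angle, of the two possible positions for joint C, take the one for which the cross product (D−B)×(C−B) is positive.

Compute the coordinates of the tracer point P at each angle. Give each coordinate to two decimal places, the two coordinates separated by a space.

A=(0,0), D=(5.00,0)
θ=45°: B = A + 1.00·(cos45°, sin45°) = (0.7071, 0.7071)
θ=45°: |BD| = 4.3507
θ=45°: circle(B,8.00) ∩ circle(D,9.00): a=0.2217, h=7.9969
θ=45°:   candidates: C₊=(2.2255,8.5617) cross=34.793; C₋=(-0.3739,-7.2195) cross=-34.793
θ=45°:   branch + wants cross > 0 → take C=(2.2255,8.5617) (cross=34.793)
θ=45°: ex = (C−B)/|BC| = (0.1898,0.9818); ey = (-0.9818,0.1898)
θ=45°: P = B + -3.02·ex + -2.94·ey = (3.0205,-2.8160)
θ=211°: B = A + 1.00·(cos211°, sin211°) = (-0.8572, -0.5150)
θ=211°: |BD| = 5.8798
θ=211°: circle(B,8.00) ∩ circle(D,9.00): a=1.4942, h=7.8592
θ=211°:   candidates: C₊=(-0.0571,7.4449) cross=46.210; C₋=(1.3198,-8.2132) cross=-46.210
θ=211°:   branch + wants cross > 0 → take C=(-0.0571,7.4449) (cross=46.210)
θ=211°: ex = (C−B)/|BC| = (0.1000,0.9950); ey = (-0.9950,0.1000)
θ=211°: P = B + -3.02·ex + -2.94·ey = (1.7661,-3.8139)

θ=45°: 3.02 -2.82
θ=211°: 1.77 -3.81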